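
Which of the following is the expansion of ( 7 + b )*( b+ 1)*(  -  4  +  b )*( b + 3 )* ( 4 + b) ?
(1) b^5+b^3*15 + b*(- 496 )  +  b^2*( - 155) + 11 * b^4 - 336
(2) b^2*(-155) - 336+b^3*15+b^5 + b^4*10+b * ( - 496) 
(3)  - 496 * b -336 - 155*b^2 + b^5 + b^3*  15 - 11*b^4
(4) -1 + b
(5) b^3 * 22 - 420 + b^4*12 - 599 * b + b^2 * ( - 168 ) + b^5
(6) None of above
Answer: 1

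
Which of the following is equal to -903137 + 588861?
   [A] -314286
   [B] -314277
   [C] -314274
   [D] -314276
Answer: D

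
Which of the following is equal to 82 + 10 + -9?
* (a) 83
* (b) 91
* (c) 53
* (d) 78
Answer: a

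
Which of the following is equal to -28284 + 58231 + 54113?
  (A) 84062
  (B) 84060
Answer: B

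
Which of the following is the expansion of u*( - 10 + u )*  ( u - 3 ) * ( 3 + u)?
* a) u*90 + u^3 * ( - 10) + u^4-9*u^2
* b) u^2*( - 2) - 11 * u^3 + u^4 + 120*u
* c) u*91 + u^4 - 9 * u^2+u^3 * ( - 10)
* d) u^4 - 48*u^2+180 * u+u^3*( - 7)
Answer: a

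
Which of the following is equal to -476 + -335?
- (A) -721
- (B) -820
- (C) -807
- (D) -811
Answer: D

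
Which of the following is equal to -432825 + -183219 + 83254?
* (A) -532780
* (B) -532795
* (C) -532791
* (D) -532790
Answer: D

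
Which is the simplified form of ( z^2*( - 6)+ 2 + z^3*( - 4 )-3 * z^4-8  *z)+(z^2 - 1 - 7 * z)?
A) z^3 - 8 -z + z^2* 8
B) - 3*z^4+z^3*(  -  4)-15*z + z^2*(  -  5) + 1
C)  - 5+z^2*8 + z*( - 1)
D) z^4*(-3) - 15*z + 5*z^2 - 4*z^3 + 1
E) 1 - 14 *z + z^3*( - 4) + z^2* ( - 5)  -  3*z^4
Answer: B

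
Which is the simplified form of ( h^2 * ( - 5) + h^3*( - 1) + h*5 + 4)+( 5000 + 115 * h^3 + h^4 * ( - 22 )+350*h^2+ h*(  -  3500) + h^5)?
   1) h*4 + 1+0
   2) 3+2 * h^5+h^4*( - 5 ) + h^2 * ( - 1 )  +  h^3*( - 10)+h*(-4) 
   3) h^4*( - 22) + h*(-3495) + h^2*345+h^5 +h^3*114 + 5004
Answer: 3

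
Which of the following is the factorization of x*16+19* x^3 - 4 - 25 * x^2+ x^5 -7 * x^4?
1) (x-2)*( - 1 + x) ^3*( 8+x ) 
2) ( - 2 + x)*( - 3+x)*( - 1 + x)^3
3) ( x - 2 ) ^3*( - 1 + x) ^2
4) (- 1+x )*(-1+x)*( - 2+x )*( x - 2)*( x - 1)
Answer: 4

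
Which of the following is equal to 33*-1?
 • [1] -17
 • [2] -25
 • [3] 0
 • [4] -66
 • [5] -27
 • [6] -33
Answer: 6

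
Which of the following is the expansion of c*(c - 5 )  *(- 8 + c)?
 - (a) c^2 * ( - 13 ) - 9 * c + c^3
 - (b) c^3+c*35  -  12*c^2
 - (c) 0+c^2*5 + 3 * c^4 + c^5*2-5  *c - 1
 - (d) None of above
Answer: d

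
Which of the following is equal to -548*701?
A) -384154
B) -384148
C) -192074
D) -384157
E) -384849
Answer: B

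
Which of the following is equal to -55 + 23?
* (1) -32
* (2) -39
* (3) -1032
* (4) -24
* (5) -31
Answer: 1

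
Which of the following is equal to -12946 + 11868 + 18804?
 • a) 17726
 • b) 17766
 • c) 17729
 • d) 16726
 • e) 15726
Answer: a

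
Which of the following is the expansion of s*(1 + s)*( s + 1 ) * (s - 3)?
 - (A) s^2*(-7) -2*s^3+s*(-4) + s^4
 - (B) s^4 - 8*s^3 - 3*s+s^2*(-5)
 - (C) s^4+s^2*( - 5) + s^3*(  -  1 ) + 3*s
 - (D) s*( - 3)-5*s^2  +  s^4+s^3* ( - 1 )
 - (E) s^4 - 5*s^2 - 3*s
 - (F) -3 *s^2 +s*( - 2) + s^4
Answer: D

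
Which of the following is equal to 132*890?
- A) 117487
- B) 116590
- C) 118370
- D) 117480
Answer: D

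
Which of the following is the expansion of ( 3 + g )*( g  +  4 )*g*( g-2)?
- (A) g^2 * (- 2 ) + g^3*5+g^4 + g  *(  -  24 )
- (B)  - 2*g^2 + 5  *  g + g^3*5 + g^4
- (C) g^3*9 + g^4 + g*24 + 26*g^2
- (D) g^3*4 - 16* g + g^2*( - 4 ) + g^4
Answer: A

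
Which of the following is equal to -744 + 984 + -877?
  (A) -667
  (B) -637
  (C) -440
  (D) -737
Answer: B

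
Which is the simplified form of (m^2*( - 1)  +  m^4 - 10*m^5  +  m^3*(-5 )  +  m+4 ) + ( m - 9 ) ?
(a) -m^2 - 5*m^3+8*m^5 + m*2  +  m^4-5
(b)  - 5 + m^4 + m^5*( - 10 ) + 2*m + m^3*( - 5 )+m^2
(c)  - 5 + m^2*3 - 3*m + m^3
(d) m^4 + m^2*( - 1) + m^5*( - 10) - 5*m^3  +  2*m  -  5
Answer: d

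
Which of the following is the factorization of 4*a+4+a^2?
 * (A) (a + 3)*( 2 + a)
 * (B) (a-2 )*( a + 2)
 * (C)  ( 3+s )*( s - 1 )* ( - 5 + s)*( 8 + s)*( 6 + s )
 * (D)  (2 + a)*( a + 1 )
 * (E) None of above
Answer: E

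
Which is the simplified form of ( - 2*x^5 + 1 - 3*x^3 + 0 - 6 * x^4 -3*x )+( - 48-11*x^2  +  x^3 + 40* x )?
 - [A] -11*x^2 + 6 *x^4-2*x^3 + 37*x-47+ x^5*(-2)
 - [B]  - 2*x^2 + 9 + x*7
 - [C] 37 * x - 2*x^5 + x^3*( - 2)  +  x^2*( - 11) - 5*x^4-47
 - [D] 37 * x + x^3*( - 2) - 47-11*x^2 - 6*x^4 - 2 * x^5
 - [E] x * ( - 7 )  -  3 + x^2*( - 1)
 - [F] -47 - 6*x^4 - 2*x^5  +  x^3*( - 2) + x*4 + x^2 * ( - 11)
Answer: D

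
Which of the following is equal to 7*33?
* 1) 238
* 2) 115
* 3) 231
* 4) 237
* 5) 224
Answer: 3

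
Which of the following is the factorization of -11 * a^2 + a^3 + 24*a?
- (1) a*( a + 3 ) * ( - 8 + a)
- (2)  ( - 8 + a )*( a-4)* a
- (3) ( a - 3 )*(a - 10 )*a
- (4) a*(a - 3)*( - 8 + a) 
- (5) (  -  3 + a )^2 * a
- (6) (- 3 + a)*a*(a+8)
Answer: 4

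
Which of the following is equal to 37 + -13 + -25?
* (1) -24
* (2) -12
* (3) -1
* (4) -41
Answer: 3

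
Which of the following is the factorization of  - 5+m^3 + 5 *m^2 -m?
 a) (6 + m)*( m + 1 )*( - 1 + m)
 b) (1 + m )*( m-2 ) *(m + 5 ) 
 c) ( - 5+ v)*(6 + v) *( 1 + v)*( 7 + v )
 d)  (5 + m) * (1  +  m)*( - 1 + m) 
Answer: d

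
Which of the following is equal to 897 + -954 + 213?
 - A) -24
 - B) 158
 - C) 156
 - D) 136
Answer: C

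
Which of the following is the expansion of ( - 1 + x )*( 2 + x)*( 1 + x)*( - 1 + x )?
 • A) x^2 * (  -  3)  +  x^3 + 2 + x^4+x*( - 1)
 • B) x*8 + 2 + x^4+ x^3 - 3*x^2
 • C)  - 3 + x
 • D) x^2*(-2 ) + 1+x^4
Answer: A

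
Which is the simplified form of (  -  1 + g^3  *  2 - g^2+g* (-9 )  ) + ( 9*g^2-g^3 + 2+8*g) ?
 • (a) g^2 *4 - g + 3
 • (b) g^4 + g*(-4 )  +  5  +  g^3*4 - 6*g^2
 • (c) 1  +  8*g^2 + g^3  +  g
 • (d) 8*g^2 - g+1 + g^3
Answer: d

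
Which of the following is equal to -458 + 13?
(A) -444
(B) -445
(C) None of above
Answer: B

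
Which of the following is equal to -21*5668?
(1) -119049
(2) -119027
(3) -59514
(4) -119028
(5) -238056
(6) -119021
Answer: 4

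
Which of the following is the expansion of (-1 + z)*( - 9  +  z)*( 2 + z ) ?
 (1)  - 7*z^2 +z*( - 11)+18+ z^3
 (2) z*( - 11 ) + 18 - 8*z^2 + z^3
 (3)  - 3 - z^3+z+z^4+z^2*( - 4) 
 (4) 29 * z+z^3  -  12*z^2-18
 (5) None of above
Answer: 2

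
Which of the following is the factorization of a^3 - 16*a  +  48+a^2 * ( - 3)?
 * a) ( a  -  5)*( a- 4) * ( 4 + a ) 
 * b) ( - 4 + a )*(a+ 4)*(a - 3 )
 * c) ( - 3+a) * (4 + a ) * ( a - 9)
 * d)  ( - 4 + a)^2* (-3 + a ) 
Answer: b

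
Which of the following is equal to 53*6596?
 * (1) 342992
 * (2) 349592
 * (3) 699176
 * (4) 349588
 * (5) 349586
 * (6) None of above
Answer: 4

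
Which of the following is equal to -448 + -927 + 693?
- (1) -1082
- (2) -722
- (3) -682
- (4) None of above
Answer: 3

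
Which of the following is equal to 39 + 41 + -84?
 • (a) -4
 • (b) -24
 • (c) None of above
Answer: a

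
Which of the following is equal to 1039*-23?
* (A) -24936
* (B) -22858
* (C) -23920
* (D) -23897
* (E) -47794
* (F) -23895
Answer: D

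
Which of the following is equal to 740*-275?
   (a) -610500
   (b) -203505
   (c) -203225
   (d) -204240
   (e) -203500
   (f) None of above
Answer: e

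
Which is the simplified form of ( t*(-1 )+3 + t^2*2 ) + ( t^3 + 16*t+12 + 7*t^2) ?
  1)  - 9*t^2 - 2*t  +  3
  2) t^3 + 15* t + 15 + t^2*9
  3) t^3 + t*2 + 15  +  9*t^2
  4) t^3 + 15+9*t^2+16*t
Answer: 2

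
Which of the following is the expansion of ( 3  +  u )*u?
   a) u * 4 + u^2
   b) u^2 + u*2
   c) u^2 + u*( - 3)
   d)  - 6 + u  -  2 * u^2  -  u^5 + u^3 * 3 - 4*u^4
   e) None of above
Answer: e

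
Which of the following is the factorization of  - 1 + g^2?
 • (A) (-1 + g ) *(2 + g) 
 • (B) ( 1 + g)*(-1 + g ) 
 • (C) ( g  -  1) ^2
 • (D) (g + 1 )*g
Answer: B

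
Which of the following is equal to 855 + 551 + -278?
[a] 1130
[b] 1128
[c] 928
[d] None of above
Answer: b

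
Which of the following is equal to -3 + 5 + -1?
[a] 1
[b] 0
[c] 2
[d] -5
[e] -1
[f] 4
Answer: a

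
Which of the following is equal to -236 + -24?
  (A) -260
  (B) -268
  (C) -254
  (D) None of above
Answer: A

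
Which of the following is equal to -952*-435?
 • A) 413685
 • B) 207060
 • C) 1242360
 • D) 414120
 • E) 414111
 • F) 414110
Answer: D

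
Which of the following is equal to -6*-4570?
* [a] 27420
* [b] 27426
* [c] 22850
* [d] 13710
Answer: a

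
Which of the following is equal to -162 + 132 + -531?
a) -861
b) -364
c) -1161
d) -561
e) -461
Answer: d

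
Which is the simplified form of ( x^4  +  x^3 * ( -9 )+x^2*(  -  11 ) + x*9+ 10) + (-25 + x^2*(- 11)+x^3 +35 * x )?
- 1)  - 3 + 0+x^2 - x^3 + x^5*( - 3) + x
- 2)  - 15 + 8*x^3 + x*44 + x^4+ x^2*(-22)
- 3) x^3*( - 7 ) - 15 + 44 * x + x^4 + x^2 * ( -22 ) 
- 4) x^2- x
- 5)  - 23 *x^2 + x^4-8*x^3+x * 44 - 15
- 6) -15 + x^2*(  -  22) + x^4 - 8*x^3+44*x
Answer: 6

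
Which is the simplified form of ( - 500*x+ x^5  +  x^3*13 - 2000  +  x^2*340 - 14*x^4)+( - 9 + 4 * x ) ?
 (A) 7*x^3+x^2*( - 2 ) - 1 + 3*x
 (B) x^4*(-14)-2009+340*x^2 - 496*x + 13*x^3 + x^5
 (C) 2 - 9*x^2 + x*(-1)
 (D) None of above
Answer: B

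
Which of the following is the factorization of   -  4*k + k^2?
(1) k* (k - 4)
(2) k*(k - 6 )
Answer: 1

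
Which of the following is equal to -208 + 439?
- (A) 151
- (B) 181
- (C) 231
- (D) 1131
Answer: C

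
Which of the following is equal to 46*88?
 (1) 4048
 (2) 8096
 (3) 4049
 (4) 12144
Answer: 1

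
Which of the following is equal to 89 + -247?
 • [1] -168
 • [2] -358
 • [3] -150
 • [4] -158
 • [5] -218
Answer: 4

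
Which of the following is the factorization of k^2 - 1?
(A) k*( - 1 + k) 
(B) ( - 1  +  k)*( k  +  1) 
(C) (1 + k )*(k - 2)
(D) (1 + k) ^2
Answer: B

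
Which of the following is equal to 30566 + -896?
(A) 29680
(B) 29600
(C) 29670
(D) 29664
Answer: C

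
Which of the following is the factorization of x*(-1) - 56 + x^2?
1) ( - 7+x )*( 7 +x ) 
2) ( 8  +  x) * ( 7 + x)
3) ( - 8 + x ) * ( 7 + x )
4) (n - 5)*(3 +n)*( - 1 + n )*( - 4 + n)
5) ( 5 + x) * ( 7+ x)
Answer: 3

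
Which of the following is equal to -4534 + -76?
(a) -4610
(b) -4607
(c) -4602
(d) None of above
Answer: a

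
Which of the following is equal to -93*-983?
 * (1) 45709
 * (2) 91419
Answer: 2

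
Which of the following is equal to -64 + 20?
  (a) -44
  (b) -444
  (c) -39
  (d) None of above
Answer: a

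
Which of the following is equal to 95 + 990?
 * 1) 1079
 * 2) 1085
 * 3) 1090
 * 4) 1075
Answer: 2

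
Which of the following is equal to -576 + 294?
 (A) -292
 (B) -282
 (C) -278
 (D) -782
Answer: B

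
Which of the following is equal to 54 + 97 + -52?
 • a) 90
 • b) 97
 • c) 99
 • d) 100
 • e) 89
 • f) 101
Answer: c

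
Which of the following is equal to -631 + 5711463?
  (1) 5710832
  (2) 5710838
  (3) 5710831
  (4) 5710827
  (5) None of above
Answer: 1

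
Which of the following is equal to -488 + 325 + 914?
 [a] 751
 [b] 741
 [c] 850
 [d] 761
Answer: a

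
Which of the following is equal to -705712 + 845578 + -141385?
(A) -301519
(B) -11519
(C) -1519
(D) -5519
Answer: C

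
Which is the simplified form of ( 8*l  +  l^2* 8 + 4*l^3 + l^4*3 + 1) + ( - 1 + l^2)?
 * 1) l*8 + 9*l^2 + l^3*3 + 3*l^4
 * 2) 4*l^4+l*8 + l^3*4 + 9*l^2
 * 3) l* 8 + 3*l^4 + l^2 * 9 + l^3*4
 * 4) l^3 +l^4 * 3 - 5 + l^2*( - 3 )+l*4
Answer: 3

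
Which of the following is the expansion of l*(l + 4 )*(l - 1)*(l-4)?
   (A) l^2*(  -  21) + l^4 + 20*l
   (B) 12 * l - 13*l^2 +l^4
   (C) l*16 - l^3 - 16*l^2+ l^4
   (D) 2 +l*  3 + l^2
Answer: C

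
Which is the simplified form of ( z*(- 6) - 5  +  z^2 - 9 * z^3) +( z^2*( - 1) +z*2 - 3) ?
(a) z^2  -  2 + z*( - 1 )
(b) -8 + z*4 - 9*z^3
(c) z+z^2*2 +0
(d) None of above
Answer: d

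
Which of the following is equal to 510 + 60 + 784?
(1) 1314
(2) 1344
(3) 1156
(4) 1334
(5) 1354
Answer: 5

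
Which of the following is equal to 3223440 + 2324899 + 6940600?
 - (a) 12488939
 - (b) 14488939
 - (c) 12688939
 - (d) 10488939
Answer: a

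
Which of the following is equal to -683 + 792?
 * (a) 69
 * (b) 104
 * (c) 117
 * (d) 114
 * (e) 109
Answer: e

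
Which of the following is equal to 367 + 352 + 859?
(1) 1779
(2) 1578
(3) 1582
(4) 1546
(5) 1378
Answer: 2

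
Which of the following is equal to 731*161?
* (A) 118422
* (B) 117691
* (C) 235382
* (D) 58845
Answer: B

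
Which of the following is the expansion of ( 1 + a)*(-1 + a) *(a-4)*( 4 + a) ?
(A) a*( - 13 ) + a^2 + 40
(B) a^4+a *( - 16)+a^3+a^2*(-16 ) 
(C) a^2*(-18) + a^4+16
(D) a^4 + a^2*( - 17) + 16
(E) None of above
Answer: D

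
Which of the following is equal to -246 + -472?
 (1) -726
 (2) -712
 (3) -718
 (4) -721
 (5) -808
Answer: 3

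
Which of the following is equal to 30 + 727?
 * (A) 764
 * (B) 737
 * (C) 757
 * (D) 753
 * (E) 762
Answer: C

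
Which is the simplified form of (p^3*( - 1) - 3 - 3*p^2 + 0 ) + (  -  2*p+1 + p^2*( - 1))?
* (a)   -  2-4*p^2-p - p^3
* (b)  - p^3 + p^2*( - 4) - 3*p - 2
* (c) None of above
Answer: c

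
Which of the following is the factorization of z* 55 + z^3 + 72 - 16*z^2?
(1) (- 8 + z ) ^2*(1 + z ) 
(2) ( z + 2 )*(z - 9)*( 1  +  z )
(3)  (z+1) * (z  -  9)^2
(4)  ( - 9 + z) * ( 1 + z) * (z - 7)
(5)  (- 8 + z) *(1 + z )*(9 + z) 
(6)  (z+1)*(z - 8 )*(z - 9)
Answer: 6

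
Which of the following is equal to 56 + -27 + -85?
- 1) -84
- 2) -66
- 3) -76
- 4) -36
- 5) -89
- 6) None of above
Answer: 6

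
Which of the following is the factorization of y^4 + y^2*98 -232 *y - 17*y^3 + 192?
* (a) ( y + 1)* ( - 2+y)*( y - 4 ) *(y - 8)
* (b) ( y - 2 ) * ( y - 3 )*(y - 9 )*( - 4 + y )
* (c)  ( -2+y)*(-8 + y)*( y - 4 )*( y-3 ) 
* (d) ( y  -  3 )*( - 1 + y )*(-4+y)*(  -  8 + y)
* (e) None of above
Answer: c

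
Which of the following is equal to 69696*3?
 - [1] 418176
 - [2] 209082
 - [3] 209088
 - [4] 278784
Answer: 3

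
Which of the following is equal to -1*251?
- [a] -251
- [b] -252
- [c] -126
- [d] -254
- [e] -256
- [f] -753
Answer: a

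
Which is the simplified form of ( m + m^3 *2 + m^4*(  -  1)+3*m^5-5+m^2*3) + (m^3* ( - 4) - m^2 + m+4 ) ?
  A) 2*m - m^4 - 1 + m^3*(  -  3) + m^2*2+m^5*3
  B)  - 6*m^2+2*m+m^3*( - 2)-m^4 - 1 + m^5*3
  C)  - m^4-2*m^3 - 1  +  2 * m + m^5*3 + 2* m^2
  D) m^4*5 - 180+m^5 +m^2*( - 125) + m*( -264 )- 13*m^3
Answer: C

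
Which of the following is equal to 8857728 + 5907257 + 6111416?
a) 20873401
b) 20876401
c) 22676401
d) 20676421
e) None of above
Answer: b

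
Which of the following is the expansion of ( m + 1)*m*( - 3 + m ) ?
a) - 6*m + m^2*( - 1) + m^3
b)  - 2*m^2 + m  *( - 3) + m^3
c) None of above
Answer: b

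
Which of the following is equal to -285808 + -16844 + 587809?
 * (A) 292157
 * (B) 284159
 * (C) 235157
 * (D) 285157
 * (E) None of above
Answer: D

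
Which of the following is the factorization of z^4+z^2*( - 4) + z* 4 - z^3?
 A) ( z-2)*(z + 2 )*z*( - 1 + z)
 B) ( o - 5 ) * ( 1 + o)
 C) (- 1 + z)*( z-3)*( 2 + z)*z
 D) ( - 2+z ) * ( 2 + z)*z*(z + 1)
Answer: A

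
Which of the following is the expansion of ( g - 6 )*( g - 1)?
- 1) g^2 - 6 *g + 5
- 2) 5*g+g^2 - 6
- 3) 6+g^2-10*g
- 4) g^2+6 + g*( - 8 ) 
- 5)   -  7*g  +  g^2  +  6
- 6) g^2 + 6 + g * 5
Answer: 5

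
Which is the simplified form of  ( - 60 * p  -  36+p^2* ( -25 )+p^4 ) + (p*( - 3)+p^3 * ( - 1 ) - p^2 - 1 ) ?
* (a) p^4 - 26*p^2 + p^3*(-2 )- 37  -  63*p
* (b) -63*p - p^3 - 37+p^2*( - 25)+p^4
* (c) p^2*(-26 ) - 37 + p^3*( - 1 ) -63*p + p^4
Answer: c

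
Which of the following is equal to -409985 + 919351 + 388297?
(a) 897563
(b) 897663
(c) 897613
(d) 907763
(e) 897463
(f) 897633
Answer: b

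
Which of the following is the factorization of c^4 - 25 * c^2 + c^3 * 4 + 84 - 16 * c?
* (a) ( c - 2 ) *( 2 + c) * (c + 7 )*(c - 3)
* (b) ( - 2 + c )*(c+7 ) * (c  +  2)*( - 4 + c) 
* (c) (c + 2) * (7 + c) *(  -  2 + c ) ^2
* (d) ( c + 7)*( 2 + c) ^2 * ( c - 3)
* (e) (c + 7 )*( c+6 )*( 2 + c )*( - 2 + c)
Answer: a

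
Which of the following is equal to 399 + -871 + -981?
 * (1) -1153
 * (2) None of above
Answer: 2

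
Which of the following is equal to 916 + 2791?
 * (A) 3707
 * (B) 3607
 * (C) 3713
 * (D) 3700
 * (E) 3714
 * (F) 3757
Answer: A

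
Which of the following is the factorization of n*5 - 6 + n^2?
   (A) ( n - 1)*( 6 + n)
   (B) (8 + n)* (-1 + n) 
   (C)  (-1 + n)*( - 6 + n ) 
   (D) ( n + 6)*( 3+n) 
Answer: A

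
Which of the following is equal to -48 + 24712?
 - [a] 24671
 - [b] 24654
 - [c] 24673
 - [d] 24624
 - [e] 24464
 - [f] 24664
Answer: f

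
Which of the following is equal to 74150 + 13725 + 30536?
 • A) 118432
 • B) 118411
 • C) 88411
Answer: B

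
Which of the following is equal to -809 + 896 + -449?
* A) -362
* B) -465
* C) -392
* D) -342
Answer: A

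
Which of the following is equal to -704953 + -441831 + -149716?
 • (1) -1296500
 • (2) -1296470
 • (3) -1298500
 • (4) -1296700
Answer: 1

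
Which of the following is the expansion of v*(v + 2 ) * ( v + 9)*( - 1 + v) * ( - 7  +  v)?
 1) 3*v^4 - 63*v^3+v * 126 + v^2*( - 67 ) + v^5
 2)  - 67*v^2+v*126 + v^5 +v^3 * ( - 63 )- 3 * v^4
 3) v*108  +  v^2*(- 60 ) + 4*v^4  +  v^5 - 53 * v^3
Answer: 1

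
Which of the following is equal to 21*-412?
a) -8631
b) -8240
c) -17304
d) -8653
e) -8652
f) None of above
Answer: e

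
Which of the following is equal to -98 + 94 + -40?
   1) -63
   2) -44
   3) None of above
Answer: 2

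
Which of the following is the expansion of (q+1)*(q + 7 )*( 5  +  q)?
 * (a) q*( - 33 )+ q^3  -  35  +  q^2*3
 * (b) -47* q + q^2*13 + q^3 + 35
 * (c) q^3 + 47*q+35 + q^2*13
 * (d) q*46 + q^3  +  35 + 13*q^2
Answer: c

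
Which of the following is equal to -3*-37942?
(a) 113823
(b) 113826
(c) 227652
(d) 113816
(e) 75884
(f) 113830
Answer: b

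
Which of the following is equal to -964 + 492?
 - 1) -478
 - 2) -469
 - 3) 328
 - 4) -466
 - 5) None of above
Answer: 5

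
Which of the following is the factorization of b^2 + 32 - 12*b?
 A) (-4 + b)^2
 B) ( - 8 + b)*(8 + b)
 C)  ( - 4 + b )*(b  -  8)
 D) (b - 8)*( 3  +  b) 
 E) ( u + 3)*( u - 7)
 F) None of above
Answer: C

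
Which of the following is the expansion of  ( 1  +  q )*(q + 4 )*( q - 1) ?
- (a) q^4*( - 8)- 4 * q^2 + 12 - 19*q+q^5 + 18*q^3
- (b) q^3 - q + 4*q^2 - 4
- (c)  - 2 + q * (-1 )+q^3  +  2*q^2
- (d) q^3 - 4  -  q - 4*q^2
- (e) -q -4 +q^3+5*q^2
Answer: b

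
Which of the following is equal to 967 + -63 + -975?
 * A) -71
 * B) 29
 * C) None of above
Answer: A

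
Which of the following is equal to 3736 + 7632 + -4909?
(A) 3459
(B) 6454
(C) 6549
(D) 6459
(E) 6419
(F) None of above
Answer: D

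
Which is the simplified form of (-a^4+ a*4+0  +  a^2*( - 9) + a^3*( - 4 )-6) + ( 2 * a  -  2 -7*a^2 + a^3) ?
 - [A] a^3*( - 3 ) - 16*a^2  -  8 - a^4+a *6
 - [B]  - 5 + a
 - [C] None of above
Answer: A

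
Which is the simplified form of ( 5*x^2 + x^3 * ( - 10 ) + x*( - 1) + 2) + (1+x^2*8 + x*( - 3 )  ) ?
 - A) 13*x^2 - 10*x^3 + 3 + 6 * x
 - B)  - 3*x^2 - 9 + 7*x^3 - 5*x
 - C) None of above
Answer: C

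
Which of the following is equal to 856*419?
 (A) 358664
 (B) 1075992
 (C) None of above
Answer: A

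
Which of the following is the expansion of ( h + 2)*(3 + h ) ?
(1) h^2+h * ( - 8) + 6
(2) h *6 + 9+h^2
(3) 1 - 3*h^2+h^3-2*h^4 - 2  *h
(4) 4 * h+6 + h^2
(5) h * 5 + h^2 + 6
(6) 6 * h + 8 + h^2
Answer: 5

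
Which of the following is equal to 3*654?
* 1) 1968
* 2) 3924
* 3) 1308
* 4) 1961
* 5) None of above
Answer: 5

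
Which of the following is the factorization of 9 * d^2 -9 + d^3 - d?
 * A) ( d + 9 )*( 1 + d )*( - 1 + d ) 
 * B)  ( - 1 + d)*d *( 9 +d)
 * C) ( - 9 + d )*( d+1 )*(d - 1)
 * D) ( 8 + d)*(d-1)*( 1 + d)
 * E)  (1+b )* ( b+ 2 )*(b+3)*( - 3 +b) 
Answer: A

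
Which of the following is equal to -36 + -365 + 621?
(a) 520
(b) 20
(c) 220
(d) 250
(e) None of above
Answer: c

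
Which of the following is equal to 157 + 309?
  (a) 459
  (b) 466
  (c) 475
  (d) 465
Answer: b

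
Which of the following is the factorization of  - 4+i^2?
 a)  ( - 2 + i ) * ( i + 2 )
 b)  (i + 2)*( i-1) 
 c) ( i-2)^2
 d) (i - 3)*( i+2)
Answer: a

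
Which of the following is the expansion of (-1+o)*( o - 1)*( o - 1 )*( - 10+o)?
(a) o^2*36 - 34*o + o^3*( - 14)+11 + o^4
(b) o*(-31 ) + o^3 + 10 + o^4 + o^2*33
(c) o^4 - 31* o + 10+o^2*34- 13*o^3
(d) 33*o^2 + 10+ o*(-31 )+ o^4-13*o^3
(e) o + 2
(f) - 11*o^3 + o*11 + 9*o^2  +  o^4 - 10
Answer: d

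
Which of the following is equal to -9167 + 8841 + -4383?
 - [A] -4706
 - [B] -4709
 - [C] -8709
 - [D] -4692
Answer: B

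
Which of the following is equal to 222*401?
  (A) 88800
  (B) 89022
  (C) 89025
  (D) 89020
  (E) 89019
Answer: B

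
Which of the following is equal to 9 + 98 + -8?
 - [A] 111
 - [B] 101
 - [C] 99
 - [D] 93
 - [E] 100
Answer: C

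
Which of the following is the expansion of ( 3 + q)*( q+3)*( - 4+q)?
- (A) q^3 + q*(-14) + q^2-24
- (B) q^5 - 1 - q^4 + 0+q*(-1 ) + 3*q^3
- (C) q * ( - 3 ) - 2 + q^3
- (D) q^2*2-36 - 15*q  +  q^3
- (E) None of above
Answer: D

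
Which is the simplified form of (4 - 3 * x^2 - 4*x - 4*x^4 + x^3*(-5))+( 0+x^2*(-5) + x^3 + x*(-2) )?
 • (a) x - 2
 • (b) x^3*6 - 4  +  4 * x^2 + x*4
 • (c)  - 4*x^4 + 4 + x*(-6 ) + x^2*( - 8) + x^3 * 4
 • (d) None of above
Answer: d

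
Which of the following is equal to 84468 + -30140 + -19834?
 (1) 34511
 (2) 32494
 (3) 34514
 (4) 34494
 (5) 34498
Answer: 4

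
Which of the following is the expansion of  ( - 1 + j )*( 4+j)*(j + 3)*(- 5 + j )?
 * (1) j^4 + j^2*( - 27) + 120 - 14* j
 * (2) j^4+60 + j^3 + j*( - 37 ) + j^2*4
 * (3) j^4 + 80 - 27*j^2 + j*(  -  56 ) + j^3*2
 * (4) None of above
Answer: 4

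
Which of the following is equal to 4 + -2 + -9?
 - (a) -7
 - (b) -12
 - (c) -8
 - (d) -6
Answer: a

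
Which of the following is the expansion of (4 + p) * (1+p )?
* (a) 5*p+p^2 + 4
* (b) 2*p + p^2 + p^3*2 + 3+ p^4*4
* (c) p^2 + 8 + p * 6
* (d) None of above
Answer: a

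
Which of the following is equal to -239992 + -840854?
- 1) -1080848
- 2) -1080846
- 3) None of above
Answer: 2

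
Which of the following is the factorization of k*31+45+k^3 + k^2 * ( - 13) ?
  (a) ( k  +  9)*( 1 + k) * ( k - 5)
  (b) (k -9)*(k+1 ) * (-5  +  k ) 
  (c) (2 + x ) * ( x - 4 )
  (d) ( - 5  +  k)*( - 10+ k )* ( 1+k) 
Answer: b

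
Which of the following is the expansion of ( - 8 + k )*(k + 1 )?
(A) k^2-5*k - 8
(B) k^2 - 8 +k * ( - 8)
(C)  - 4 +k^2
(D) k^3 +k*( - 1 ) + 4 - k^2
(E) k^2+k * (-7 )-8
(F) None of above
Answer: E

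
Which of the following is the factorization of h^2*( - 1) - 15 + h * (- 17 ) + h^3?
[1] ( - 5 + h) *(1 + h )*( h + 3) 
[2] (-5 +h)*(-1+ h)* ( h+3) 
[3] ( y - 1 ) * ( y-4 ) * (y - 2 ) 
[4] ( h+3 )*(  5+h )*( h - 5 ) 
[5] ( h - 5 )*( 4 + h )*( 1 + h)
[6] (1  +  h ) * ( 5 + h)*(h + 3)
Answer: 1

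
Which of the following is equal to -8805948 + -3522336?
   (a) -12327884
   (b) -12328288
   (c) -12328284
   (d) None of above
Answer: c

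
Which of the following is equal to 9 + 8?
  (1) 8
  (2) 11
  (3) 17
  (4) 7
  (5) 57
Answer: 3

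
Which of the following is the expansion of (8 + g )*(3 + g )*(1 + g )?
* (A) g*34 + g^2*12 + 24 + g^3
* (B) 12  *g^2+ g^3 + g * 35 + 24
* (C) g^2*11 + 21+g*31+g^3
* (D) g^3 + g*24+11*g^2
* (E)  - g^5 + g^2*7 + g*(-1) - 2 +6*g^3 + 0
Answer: B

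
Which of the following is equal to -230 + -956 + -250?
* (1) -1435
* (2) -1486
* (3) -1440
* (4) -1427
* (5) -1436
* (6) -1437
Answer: 5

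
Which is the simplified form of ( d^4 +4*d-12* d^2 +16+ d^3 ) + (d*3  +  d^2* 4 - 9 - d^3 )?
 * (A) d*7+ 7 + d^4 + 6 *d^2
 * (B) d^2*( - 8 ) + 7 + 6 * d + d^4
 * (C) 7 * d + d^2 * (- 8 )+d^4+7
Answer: C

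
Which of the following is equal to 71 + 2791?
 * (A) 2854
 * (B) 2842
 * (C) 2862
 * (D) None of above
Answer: C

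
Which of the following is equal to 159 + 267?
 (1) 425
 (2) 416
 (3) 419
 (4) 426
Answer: 4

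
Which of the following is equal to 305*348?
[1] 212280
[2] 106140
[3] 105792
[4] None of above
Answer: 2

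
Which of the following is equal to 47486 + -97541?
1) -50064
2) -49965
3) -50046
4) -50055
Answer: 4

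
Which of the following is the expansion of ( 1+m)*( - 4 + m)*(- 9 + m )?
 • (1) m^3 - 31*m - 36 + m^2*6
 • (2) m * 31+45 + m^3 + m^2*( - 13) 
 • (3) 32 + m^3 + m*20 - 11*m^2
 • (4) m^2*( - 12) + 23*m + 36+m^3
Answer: 4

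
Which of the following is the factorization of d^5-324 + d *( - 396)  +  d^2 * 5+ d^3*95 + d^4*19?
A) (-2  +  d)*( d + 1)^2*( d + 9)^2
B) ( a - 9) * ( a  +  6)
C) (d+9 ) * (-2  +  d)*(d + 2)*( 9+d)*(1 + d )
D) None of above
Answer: C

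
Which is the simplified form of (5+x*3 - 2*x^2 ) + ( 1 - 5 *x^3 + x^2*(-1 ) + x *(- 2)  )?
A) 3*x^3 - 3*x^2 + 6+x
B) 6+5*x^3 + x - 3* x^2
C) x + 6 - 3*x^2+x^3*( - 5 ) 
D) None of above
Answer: C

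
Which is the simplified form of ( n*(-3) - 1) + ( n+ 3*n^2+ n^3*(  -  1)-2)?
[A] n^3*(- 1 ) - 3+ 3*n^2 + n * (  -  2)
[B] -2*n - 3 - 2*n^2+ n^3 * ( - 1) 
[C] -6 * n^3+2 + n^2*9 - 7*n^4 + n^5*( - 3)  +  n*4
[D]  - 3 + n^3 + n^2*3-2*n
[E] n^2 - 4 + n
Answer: A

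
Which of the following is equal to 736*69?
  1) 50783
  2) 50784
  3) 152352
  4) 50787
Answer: 2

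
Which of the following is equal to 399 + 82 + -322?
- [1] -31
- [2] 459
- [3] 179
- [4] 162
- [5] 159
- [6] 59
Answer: 5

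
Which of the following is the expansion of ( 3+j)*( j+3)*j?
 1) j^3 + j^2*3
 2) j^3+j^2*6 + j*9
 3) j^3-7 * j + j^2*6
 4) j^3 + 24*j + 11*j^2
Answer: 2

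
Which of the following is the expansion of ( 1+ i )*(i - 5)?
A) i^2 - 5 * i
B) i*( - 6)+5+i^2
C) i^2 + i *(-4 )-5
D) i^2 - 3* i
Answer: C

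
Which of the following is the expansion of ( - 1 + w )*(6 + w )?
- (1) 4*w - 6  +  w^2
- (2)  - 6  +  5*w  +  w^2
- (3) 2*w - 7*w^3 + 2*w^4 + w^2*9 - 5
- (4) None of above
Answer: 2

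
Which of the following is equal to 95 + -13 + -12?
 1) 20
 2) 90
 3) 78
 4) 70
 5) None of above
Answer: 4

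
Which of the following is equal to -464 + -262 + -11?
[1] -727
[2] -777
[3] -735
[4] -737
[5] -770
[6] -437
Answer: 4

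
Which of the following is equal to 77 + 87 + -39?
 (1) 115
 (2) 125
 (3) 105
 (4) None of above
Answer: 2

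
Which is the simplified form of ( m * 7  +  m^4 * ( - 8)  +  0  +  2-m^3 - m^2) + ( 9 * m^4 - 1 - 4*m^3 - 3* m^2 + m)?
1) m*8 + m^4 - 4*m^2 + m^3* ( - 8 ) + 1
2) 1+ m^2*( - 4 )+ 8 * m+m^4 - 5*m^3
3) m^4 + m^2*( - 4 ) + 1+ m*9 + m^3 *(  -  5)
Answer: 2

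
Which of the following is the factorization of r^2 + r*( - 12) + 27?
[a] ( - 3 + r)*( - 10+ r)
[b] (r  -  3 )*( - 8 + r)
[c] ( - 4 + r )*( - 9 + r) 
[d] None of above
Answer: d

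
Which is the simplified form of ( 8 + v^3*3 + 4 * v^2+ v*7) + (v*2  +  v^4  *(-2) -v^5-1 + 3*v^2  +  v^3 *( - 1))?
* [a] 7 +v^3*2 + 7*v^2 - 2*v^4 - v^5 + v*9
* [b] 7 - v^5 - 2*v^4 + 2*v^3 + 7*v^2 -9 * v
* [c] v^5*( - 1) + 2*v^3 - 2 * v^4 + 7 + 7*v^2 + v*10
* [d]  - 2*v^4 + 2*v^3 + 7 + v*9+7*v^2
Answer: a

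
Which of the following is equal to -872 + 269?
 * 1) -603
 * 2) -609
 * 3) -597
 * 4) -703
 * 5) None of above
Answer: 1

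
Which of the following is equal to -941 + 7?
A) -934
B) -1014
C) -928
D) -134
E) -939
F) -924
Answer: A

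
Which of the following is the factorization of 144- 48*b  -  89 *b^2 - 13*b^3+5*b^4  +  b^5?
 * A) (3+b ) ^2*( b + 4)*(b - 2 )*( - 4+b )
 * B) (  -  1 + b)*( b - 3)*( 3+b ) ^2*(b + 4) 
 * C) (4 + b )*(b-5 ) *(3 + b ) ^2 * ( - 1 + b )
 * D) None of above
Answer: D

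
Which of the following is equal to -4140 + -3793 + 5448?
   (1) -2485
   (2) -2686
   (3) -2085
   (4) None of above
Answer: 1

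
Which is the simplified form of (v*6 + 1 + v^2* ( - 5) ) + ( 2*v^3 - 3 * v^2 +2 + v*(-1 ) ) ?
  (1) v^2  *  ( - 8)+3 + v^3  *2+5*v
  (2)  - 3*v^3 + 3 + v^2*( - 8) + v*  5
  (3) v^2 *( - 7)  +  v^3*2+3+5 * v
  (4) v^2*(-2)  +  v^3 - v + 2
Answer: 1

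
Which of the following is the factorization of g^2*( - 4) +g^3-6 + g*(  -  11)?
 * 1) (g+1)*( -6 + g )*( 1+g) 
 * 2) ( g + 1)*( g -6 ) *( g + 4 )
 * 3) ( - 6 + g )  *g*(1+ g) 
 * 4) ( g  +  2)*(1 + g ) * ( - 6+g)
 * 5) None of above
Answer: 1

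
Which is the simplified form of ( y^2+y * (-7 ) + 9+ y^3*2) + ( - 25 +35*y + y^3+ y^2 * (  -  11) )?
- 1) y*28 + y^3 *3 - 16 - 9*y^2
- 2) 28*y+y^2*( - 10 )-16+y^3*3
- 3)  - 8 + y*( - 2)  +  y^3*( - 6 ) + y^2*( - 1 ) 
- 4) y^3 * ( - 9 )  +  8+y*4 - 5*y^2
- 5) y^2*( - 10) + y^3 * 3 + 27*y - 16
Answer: 2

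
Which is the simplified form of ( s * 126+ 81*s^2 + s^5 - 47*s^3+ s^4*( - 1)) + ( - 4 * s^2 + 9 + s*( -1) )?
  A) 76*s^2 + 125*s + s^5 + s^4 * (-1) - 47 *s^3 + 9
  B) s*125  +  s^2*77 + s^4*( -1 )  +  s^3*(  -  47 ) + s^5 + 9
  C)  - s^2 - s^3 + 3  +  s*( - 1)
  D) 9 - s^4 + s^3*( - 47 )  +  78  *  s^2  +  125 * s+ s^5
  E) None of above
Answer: B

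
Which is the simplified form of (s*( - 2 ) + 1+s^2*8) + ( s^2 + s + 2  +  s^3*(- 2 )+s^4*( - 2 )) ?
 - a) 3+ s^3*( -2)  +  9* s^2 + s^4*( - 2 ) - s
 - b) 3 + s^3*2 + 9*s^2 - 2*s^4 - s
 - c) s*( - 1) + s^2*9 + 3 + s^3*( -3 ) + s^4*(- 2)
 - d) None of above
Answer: a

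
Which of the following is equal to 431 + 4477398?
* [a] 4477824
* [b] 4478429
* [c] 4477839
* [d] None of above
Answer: d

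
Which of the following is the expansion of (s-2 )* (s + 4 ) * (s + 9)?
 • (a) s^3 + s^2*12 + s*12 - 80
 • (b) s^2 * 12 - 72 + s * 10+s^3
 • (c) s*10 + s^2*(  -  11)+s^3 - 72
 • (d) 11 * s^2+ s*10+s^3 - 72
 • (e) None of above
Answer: d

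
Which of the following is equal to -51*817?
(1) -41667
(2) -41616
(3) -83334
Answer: 1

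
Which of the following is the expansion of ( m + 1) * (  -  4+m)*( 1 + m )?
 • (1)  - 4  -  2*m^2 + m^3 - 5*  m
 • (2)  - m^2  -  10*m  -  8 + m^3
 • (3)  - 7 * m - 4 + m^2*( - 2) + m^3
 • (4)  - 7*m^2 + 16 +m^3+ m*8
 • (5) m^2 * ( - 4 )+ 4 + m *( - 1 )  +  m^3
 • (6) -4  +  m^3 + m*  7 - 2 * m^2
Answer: 3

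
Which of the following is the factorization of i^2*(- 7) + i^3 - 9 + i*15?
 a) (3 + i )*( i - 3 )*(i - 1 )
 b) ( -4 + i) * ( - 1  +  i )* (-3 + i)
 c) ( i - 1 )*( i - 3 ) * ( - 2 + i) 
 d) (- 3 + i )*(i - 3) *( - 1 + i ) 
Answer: d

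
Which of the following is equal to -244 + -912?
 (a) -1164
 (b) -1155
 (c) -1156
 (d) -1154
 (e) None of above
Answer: c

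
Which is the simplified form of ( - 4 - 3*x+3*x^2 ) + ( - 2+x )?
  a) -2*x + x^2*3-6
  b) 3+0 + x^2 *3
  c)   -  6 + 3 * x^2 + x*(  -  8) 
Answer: a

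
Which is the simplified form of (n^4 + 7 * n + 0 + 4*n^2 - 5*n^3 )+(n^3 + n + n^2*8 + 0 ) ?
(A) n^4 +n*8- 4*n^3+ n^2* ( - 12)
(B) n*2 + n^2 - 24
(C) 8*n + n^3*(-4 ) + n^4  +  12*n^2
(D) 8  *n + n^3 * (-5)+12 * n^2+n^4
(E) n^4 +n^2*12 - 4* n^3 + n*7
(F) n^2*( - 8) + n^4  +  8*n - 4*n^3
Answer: C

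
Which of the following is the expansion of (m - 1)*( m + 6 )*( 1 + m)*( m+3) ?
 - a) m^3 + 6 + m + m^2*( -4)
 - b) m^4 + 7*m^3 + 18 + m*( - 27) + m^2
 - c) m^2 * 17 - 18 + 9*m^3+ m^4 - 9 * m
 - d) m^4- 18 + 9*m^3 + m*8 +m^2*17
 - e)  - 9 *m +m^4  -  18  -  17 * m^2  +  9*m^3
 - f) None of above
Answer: c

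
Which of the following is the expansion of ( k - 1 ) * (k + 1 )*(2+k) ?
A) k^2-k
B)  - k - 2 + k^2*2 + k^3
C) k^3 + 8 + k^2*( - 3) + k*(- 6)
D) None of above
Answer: B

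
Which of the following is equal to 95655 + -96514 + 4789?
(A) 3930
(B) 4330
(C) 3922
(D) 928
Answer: A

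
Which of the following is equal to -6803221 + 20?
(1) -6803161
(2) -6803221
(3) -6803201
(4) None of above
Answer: 3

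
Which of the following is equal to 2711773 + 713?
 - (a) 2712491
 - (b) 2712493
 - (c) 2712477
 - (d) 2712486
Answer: d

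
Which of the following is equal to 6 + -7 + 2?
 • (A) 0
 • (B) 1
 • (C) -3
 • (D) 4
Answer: B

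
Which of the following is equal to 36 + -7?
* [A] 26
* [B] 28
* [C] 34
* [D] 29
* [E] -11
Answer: D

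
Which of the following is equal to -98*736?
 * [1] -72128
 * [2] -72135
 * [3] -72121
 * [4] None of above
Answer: 1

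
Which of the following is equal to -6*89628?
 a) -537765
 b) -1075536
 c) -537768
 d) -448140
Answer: c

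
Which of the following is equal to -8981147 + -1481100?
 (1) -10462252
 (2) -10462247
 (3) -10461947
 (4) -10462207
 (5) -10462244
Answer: 2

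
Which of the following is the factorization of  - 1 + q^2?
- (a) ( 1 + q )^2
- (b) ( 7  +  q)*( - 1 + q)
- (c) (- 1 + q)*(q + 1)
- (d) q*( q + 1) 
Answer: c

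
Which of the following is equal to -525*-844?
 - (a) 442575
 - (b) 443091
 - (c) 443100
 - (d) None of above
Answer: c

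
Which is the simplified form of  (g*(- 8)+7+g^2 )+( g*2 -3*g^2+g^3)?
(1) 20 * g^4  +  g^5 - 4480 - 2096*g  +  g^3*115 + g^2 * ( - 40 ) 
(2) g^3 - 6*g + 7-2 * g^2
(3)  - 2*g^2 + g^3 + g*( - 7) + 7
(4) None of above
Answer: 2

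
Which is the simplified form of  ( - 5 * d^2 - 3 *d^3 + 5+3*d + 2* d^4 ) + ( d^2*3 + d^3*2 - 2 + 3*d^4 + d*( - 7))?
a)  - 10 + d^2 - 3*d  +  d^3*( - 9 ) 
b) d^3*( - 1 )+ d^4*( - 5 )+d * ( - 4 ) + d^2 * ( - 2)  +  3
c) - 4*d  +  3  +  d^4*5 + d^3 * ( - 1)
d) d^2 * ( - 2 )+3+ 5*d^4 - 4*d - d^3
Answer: d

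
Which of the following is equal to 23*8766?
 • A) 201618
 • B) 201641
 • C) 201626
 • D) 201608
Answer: A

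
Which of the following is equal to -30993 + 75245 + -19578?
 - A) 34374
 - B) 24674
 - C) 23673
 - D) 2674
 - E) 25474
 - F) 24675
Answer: B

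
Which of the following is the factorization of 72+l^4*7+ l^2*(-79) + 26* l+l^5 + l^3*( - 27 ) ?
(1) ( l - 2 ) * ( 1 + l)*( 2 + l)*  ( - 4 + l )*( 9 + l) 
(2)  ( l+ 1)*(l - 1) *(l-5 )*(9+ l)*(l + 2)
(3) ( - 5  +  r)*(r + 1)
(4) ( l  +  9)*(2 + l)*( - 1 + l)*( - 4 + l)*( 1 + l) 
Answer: 4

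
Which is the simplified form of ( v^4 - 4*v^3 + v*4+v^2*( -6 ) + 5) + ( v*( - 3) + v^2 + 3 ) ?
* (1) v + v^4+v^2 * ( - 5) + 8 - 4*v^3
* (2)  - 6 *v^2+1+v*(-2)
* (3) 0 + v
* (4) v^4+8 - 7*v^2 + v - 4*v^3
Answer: 1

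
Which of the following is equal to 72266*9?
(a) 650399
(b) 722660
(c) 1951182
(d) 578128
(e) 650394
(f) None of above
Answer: e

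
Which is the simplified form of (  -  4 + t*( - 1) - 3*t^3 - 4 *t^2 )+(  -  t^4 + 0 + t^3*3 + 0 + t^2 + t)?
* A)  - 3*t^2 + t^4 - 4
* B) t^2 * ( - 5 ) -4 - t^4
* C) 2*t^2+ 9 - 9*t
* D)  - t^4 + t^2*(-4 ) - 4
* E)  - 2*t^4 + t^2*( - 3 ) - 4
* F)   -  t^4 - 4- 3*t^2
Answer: F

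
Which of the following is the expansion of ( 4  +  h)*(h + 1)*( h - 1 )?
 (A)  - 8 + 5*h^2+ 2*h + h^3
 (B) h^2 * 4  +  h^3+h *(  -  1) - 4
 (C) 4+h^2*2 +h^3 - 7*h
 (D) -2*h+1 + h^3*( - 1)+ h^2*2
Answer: B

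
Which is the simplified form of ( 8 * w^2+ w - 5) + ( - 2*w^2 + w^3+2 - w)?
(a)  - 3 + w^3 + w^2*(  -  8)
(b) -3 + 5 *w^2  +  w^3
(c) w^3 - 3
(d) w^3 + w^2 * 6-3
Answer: d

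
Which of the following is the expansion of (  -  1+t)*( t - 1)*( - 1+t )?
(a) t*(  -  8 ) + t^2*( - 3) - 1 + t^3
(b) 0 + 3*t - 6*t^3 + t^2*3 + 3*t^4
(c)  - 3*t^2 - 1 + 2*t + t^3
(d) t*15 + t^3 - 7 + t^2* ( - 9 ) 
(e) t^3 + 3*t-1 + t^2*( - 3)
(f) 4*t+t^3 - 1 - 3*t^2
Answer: e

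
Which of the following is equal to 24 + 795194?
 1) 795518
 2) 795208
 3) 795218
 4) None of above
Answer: 3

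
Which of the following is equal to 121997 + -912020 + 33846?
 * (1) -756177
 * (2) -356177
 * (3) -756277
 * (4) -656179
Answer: 1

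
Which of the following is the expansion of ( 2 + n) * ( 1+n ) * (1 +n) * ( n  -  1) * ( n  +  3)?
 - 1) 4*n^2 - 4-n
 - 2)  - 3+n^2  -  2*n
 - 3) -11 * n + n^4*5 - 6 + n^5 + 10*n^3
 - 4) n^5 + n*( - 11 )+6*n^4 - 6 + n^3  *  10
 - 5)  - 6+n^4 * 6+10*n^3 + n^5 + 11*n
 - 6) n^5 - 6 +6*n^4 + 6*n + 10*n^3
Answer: 4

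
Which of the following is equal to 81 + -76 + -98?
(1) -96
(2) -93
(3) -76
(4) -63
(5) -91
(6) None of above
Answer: 2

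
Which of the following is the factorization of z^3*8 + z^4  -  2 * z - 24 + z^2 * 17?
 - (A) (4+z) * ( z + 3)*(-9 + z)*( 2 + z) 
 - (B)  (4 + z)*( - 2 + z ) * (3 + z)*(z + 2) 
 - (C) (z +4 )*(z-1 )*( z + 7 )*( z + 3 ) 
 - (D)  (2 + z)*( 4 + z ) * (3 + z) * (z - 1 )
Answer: D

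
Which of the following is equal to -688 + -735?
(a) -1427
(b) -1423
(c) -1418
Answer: b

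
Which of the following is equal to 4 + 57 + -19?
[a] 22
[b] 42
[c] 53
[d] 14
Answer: b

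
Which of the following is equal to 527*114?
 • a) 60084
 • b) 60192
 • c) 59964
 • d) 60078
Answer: d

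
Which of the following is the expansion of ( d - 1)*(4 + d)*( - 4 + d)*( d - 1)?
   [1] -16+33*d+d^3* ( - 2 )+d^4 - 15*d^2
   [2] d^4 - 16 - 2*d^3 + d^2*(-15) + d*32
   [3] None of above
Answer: 2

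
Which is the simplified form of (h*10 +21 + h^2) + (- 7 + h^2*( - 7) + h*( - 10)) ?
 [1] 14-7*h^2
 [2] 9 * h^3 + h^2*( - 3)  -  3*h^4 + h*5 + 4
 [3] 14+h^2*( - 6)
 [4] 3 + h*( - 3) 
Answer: 3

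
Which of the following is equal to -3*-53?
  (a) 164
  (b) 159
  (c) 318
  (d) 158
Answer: b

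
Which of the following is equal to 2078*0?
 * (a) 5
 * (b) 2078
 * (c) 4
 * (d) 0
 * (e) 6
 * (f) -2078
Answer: d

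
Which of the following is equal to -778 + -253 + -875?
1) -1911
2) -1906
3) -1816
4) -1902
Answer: 2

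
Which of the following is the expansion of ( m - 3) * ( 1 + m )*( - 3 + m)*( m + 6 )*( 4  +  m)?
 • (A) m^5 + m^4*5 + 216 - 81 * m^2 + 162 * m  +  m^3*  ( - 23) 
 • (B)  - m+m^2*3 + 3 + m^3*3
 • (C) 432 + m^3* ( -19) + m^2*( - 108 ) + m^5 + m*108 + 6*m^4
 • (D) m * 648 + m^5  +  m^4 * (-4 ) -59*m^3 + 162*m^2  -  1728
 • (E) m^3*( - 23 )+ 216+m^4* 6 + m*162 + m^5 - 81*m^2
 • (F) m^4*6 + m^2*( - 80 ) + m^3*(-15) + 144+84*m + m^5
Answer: A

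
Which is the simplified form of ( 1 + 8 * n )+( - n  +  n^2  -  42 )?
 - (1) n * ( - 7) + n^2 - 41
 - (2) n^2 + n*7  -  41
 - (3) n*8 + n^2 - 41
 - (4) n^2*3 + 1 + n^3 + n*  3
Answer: 2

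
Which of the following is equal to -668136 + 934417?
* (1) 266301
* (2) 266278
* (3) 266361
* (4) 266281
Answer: 4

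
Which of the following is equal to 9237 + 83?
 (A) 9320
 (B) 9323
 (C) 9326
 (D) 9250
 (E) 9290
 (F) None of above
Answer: A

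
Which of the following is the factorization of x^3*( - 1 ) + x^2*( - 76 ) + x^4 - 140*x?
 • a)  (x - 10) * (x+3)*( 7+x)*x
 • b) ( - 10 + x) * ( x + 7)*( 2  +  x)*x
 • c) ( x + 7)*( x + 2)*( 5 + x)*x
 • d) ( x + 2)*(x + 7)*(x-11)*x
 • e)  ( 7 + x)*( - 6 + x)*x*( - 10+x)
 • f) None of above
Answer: b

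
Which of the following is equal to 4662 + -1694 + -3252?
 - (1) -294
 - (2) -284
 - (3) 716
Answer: 2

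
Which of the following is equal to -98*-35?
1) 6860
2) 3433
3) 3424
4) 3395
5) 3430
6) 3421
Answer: 5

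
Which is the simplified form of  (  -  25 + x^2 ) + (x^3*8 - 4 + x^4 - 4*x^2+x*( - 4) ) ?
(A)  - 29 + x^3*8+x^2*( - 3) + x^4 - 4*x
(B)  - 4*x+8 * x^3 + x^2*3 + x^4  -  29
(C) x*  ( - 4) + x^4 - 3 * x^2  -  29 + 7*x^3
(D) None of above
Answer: A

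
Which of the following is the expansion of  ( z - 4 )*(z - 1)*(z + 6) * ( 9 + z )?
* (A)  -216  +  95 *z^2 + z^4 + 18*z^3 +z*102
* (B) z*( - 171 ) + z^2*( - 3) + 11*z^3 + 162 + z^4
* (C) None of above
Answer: C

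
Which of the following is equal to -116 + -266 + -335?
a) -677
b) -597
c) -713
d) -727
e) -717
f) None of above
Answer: e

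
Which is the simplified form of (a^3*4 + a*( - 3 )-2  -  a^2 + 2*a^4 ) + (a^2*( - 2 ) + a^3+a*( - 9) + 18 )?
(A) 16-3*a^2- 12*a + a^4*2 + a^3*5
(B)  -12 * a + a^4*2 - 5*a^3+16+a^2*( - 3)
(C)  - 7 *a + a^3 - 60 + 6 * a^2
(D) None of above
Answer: A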